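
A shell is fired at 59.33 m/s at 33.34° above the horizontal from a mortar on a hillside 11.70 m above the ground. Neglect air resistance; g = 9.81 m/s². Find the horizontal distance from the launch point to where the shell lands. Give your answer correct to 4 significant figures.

Components: v_x = 59.33 cos 33.34° = 49.566 m/s, v_y = 59.33 sin 33.34° = 32.608 m/s.
Vertical: 0 = 11.70 + 32.608 t − ½(9.81) t² ⇒ 4.905 t² − 32.608 t − 11.70 = 0.
t = [32.608 + √(1063.3 + 229.55)] / 9.810 = 6.9892 s.
Horizontal: R = v_x · t = 49.566 × 6.9892 = 346.4 m.

346.4 m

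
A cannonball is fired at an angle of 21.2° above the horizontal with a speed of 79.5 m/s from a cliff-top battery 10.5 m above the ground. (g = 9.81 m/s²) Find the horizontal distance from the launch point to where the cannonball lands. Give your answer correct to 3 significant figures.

Components: v_x = 79.5 cos 21.2° = 74.12 m/s, v_y = 79.5 sin 21.2° = 28.75 m/s.
Vertical: 0 = 10.5 + 28.75 t − ½(9.81) t² ⇒ 4.905 t² − 28.75 t − 10.5 = 0.
t = [28.75 + √(826.6 + 206.0)] / 9.810 = 6.206 s.
Horizontal: R = v_x · t = 74.12 × 6.206 = 460 m.

460 m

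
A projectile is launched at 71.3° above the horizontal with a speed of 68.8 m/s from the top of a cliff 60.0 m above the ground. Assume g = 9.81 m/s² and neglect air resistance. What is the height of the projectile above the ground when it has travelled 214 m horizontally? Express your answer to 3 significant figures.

231 m

v_x = 68.8 cos 71.3° = 22.06 m/s, v_y0 = 68.8 sin 71.3° = 65.17 m/s.
Time to reach x = 214 m: t = x / v_x = 214 / 22.06 = 9.701 s.
y = 60.0 + v_y0 t − ½ g t² = 60.0 + 65.17×9.701 − 4.905×9.701² = 231 m.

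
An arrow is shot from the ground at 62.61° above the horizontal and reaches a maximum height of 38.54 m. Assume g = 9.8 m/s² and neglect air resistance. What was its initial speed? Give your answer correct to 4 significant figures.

30.95 m/s

At maximum height v_y = 0, so (v₀ sin θ)² = 2 g H.
v₀ sin 62.61° = √(2 × 9.8 × 38.54) = 27.484 m/s.
v₀ = 27.484 / sin 62.61° = 27.484 / 0.8879 = 30.95 m/s.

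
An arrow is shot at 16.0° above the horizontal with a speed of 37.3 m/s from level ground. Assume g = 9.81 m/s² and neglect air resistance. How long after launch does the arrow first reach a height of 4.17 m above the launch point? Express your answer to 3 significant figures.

0.550 s

v_y0 = 37.3 sin 16.0° = 10.28 m/s.
Set y = v_y0 t − ½ g t² = 4.17: 4.905 t² − 10.28 t + 4.17 = 0.
t = [10.28 ± √(105.7 − 81.82)] / 9.81 = (10.28 ± 4.887) / 9.81, giving t = 0.550 s or t = 1.55 s.
The arrow is on the way up at the first time, so t = 0.550 s.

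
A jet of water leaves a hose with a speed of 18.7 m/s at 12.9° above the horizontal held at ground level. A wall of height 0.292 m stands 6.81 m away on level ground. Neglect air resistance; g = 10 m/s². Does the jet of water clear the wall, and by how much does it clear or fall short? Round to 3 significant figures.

v_x = 18.7 cos 12.9° = 18.23 m/s; v_y0 = 18.7 sin 12.9° = 4.175 m/s.
Time to reach the wall: t = 6.81 / 18.23 = 0.3736 s.
Height at that point: y = 4.175×0.3736 − 5.000×0.3736² = 0.8619 m.
That is 0.8619 − 0.292 = 0.570 m above the top of the wall, so the jet of water clears it.

Yes — it clears the wall by 0.570 m.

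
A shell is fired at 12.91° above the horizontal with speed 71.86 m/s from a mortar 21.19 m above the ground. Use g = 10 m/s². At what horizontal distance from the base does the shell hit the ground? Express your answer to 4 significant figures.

Components: v_x = 71.86 cos 12.91° = 70.044 m/s, v_y = 71.86 sin 12.91° = 16.055 m/s.
Vertical: 0 = 21.19 + 16.055 t − ½(10) t² ⇒ 5.000 t² − 16.055 t − 21.19 = 0.
t = [16.055 + √(257.76 + 423.80)] / 10.00 = 4.2162 s.
Horizontal: R = v_x · t = 70.044 × 4.2162 = 295.3 m.

295.3 m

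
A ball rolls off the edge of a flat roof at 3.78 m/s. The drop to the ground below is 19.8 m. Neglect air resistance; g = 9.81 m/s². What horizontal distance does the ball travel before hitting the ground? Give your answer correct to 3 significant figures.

7.59 m

Initial vertical velocity is zero, so the fall time comes from h = ½ g t²: t = √(2 × 19.8 / 9.81) = 2.009 s.
Horizontal motion is uniform at 3.78 m/s, so x = 3.78 × 2.009 = 7.59 m.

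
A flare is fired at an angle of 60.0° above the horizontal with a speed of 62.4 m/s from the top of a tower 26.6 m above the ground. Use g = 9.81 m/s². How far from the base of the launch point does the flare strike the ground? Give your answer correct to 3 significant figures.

358 m

Components: v_x = 62.4 cos 60.0° = 31.20 m/s, v_y = 62.4 sin 60.0° = 54.04 m/s.
Vertical: 0 = 26.6 + 54.04 t − ½(9.81) t² ⇒ 4.905 t² − 54.04 t − 26.6 = 0.
t = [54.04 + √(2920 + 521.9)] / 9.810 = 11.49 s.
Horizontal: R = v_x · t = 31.20 × 11.49 = 358 m.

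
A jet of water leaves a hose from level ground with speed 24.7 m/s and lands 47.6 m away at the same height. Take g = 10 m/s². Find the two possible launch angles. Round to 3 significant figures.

25.6° and 64.4°

Level-ground range: R = v₀² sin(2θ)/g ⇒ sin 2θ = R g / v₀² = 47.6×10/24.7² = 0.7802.
2θ = arcsin(0.7802) = 51.28° or 180° − 51.28° = 128.72°.
So θ = 25.6° or θ = 64.4°.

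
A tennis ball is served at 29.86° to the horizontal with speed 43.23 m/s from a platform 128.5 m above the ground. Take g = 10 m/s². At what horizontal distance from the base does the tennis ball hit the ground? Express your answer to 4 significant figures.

287.2 m

Components: v_x = 43.23 cos 29.86° = 37.491 m/s, v_y = 43.23 sin 29.86° = 21.523 m/s.
Vertical: 0 = 128.5 + 21.523 t − ½(10) t² ⇒ 5.000 t² − 21.523 t − 128.5 = 0.
t = [21.523 + √(463.24 + 2570.0)] / 10.00 = 7.6598 s.
Horizontal: R = v_x · t = 37.491 × 7.6598 = 287.2 m.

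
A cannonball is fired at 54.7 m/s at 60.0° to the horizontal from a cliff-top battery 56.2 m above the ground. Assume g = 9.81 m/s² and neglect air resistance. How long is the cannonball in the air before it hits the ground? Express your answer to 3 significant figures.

10.7 s

Vertical component: v_y = 54.7 sin 60.0° = 47.37 m/s.
Taking up as positive with launch at y = 56.2 m, landing at y = 0: 0 = 56.2 + 47.37 t − ½(9.81) t².
Solving 4.905 t² − 47.37 t − 56.2 = 0 gives t = [47.37 + √(47.37² + 4·4.905·56.2)] / 9.810 = 10.7 s.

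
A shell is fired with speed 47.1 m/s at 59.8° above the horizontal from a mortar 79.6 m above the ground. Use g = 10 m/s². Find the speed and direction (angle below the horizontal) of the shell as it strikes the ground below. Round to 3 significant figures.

v_x = 47.1 cos 59.8° = 23.69 m/s (constant).
|v_y| at impact = √((40.71)² + 2×10×79.6) = 57.00 m/s.
Speed = √(23.69² + 57.00²) = 61.7 m/s; angle = arctan(57.00/23.69) = 67.4° below horizontal.

61.7 m/s at 67.4° below the horizontal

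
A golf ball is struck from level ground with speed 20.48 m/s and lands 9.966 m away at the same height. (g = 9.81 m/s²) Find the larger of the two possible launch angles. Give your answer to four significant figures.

83.26°

Level-ground range: R = v₀² sin(2θ)/g ⇒ sin 2θ = R g / v₀² = 9.966×9.81/20.48² = 0.2331.
2θ = arcsin(0.2331) = 13.480° or 180° − 13.480° = 166.520°.
So θ = 6.740° or θ = 83.26°.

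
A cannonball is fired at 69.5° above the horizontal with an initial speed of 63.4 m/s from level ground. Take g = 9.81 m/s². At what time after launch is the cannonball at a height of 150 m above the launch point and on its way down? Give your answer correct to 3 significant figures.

v_y0 = 63.4 sin 69.5° = 59.39 m/s.
Set y = v_y0 t − ½ g t² = 150: 4.905 t² − 59.39 t + 150 = 0.
t = [59.39 ± √(3527 − 2943)] / 9.81 = (59.39 ± 24.17) / 9.81, giving t = 3.59 s or t = 8.52 s.
On the way down corresponds to the larger root: t = 8.52 s.

8.52 s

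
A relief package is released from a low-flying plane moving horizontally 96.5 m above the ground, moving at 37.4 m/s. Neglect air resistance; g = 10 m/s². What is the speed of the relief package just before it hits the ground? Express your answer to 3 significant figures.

57.7 m/s

Fall time: t = √(2 × 96.5 / 10) = 4.393 s.
At impact: v_x = 37.4 m/s (unchanged), v_y = g t = 10 × 4.393 = 43.93 m/s.
Speed = √(v_x² + v_y²) = √(1399 + 1930) = 57.7 m/s.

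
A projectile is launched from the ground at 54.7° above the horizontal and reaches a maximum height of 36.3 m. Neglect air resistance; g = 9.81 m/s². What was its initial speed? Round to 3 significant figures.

32.7 m/s

At maximum height v_y = 0, so (v₀ sin θ)² = 2 g H.
v₀ sin 54.7° = √(2 × 9.81 × 36.3) = 26.69 m/s.
v₀ = 26.69 / sin 54.7° = 26.69 / 0.8161 = 32.7 m/s.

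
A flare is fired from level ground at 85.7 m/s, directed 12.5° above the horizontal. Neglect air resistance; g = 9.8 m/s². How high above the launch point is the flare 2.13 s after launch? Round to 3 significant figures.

17.3 m

v_y0 = 85.7 sin 12.5° = 18.55 m/s.
y(t) = v_y0 t − ½ g t² = 18.55×2.13 − 4.900×2.13² = 17.3 m.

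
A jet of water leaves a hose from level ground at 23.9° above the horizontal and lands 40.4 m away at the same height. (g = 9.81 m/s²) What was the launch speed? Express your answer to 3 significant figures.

On level ground, R = v₀² sin(2θ) / g, so v₀ = √(R g / sin 2θ).
sin(2 × 23.9°) = 0.7408.
v₀ = √(40.4 × 9.81 / 0.7408) = √535.0 = 23.1 m/s.

23.1 m/s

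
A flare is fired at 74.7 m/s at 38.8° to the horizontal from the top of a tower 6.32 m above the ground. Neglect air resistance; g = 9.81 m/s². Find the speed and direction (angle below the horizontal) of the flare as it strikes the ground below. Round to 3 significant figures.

75.5 m/s at 39.6° below the horizontal

v_x = 74.7 cos 38.8° = 58.22 m/s (constant).
|v_y| at impact = √((46.81)² + 2×9.81×6.32) = 48.12 m/s.
Speed = √(58.22² + 48.12²) = 75.5 m/s; angle = arctan(48.12/58.22) = 39.6° below horizontal.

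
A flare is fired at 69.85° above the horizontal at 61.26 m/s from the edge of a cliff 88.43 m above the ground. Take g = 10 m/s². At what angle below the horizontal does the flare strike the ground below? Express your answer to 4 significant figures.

v_x = 61.26 cos 69.85° = 21.103 m/s.
At impact |v_y| = √(v_y0² + 2 g h) = √(57.511² + 2×10×88.43) = 71.247 m/s.
Angle below horizontal = arctan(|v_y| / v_x) = arctan(71.247 / 21.103) = 73.50°.

73.50°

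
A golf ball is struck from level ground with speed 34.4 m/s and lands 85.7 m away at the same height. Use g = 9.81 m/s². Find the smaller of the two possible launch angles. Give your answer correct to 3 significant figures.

Level-ground range: R = v₀² sin(2θ)/g ⇒ sin 2θ = R g / v₀² = 85.7×9.81/34.4² = 0.7104.
2θ = arcsin(0.7104) = 45.27° or 180° − 45.27° = 134.73°.
So θ = 22.6° or θ = 67.4°.

22.6°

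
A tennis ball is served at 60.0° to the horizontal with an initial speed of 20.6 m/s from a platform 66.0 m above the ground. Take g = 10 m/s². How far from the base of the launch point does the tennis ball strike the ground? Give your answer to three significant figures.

60.1 m

Components: v_x = 20.6 cos 60.0° = 10.30 m/s, v_y = 20.6 sin 60.0° = 17.84 m/s.
Vertical: 0 = 66.0 + 17.84 t − ½(10) t² ⇒ 5.000 t² − 17.84 t − 66.0 = 0.
t = [17.84 + √(318.3 + 1320)] / 10.00 = 5.832 s.
Horizontal: R = v_x · t = 10.30 × 5.832 = 60.1 m.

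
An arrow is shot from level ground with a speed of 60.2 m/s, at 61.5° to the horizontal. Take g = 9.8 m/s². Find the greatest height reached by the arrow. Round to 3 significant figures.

143 m

Vertical component of launch velocity: v_y = 60.2 sin 61.5° = 52.90 m/s.
At the highest point the vertical velocity is zero, so v_y² = 2 g h_max.
h_max = (52.90)² / (2 × 9.8) = 2798 / 19.60 = 143 m.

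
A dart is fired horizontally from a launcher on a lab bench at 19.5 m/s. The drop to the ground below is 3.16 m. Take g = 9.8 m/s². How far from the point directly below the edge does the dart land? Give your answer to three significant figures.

Initial vertical velocity is zero, so the fall time comes from h = ½ g t²: t = √(2 × 3.16 / 9.8) = 0.8031 s.
Horizontal motion is uniform at 19.5 m/s, so x = 19.5 × 0.8031 = 15.7 m.

15.7 m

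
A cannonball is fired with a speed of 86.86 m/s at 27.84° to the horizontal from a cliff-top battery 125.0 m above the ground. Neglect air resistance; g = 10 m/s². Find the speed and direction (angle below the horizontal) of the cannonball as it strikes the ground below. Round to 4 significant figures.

100.2 m/s at 39.97° below the horizontal

v_x = 86.86 cos 27.84° = 76.806 m/s (constant).
|v_y| at impact = √((40.564)² + 2×10×125.0) = 64.385 m/s.
Speed = √(76.806² + 64.385²) = 100.2 m/s; angle = arctan(64.385/76.806) = 39.97° below horizontal.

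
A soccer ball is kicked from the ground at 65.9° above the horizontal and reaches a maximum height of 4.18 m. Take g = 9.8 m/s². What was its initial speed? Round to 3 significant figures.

9.92 m/s

At maximum height v_y = 0, so (v₀ sin θ)² = 2 g H.
v₀ sin 65.9° = √(2 × 9.8 × 4.18) = 9.051 m/s.
v₀ = 9.051 / sin 65.9° = 9.051 / 0.9128 = 9.92 m/s.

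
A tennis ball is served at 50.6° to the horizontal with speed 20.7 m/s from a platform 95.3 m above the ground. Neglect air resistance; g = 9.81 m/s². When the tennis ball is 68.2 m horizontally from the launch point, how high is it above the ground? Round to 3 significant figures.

v_x = 20.7 cos 50.6° = 13.14 m/s, v_y0 = 20.7 sin 50.6° = 16.00 m/s.
Time to reach x = 68.2 m: t = x / v_x = 68.2 / 13.14 = 5.190 s.
y = 95.3 + v_y0 t − ½ g t² = 95.3 + 16.00×5.190 − 4.905×5.190² = 46.2 m.

46.2 m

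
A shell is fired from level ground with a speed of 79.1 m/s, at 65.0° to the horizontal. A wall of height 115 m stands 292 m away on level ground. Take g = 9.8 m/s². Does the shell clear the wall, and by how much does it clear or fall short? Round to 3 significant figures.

Yes — it clears the wall by 137 m.

v_x = 79.1 cos 65.0° = 33.43 m/s; v_y0 = 79.1 sin 65.0° = 71.69 m/s.
Time to reach the wall: t = 292 / 33.43 = 8.735 s.
Height at that point: y = 71.69×8.735 − 4.900×8.735² = 252.3 m.
That is 252.3 − 115 = 137 m above the top of the wall, so the shell clears it.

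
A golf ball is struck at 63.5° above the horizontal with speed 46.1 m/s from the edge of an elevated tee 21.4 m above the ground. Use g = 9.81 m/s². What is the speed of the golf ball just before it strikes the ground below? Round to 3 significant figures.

v_x = 46.1 cos 63.5° = 20.57 m/s is unchanged throughout.
For the vertical component, v_y² = v_y0² + 2 g h = (41.26)² + 2×9.81×21.4 = 2122, so |v_y| = 46.07 m/s.
Impact speed = √(v_x² + v_y²) = √(423.1 + 2122) = 50.4 m/s.

50.4 m/s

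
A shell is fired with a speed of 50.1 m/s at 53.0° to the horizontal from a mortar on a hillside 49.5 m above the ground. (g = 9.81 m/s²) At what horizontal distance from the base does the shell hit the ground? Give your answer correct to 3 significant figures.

Components: v_x = 50.1 cos 53.0° = 30.15 m/s, v_y = 50.1 sin 53.0° = 40.01 m/s.
Vertical: 0 = 49.5 + 40.01 t − ½(9.81) t² ⇒ 4.905 t² − 40.01 t − 49.5 = 0.
t = [40.01 + √(1601 + 971.2)] / 9.810 = 9.248 s.
Horizontal: R = v_x · t = 30.15 × 9.248 = 279 m.

279 m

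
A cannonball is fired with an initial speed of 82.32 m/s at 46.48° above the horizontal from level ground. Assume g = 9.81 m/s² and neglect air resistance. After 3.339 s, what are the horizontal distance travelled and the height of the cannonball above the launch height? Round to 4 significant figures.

v_x = 82.32 cos 46.48° = 56.686 m/s; v_y0 = 82.32 sin 46.48° = 59.693 m/s.
x = v_x t = 56.686 × 3.339 = 189.3 m.
y = v_y0 t − ½ g t² = 59.693×3.339 − 4.905×3.339² = 144.6 m.

x = 189.3 m, y = 144.6 m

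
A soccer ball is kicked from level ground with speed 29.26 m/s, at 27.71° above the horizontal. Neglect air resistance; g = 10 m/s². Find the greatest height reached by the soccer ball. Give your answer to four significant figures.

Vertical component of launch velocity: v_y = 29.26 sin 27.71° = 13.606 m/s.
At the highest point the vertical velocity is zero, so v_y² = 2 g h_max.
h_max = (13.606)² / (2 × 10) = 185.12 / 20.00 = 9.256 m.

9.256 m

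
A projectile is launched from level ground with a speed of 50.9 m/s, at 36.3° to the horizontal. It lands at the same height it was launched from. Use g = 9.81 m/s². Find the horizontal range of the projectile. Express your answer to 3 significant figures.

252 m

Components: v_x = 50.9 cos 36.3° = 41.02 m/s, v_y = 50.9 sin 36.3° = 30.13 m/s.
Time of flight (same landing height): t = 2 v_y / g = 2 × 30.13 / 9.81 = 6.143 s.
Range: R = v_x · t = 41.02 × 6.143 = 252 m.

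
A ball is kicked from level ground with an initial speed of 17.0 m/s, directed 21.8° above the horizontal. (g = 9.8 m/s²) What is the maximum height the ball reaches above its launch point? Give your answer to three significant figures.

2.03 m

Vertical component of launch velocity: v_y = 17.0 sin 21.8° = 6.313 m/s.
At the highest point the vertical velocity is zero, so v_y² = 2 g h_max.
h_max = (6.313)² / (2 × 9.8) = 39.85 / 19.60 = 2.03 m.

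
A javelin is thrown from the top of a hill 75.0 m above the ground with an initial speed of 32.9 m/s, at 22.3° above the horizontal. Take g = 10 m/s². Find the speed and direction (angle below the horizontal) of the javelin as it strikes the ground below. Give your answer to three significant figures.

v_x = 32.9 cos 22.3° = 30.44 m/s (constant).
|v_y| at impact = √((12.48)² + 2×10×75.0) = 40.69 m/s.
Speed = √(30.44² + 40.69²) = 50.8 m/s; angle = arctan(40.69/30.44) = 53.2° below horizontal.

50.8 m/s at 53.2° below the horizontal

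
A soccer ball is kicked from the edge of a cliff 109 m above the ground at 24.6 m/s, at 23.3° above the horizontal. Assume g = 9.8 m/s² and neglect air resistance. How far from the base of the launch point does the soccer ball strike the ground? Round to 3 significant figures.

Components: v_x = 24.6 cos 23.3° = 22.59 m/s, v_y = 24.6 sin 23.3° = 9.730 m/s.
Vertical: 0 = 109 + 9.730 t − ½(9.8) t² ⇒ 4.900 t² − 9.730 t − 109 = 0.
t = [9.730 + √(94.67 + 2136)] / 9.800 = 5.812 s.
Horizontal: R = v_x · t = 22.59 × 5.812 = 131 m.

131 m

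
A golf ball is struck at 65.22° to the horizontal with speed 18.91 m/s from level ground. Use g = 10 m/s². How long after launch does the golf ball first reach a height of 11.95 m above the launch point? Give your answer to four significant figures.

v_y0 = 18.91 sin 65.22° = 17.169 m/s.
Set y = v_y0 t − ½ g t² = 11.95: 5.000 t² − 17.169 t + 11.95 = 0.
t = [17.169 ± √(294.77 − 239.00)] / 10 = (17.169 ± 7.4679) / 10, giving t = 0.9701 s or t = 2.464 s.
The golf ball is on the way up at the first time, so t = 0.9701 s.

0.9701 s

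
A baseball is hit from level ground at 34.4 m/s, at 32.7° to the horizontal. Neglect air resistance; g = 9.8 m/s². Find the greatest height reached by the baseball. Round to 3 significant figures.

17.6 m

Vertical component of launch velocity: v_y = 34.4 sin 32.7° = 18.58 m/s.
At the highest point the vertical velocity is zero, so v_y² = 2 g h_max.
h_max = (18.58)² / (2 × 9.8) = 345.2 / 19.60 = 17.6 m.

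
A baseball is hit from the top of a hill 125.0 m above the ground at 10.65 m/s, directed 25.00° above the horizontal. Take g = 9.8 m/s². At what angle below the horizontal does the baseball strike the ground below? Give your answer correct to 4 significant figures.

v_x = 10.65 cos 25.00° = 9.6522 m/s.
At impact |v_y| = √(v_y0² + 2 g h) = √(4.5009² + 2×9.8×125.0) = 49.702 m/s.
Angle below horizontal = arctan(|v_y| / v_x) = arctan(49.702 / 9.6522) = 79.01°.

79.01°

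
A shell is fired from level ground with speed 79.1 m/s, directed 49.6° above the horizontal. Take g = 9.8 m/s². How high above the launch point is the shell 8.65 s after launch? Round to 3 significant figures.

v_y0 = 79.1 sin 49.6° = 60.24 m/s.
y(t) = v_y0 t − ½ g t² = 60.24×8.65 − 4.900×8.65² = 154 m.

154 m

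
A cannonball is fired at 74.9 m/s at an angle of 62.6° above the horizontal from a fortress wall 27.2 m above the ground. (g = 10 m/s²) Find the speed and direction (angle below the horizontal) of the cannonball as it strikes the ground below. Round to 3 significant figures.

78.4 m/s at 63.9° below the horizontal

v_x = 74.9 cos 62.6° = 34.47 m/s (constant).
|v_y| at impact = √((66.50)² + 2×10×27.2) = 70.47 m/s.
Speed = √(34.47² + 70.47²) = 78.4 m/s; angle = arctan(70.47/34.47) = 63.9° below horizontal.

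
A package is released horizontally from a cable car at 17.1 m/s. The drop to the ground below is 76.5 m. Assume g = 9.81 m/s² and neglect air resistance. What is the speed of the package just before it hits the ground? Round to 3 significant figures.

Fall time: t = √(2 × 76.5 / 9.81) = 3.949 s.
At impact: v_x = 17.1 m/s (unchanged), v_y = g t = 9.81 × 3.949 = 38.74 m/s.
Speed = √(v_x² + v_y²) = √(292.4 + 1501) = 42.3 m/s.

42.3 m/s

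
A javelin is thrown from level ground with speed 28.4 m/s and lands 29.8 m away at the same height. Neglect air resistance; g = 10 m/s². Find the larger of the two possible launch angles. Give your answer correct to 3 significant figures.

Level-ground range: R = v₀² sin(2θ)/g ⇒ sin 2θ = R g / v₀² = 29.8×10/28.4² = 0.3695.
2θ = arcsin(0.3695) = 21.68° or 180° − 21.68° = 158.32°.
So θ = 10.8° or θ = 79.2°.

79.2°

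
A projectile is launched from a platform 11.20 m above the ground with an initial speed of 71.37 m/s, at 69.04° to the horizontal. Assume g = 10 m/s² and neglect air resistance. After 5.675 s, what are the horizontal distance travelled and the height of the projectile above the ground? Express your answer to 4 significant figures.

v_x = 71.37 cos 69.04° = 25.530 m/s; v_y0 = 71.37 sin 69.04° = 66.647 m/s.
x = v_x t = 25.530 × 5.675 = 144.9 m.
y = 11.20 + v_y0 t − ½ g t² = 228.4 m.

x = 144.9 m, y = 228.4 m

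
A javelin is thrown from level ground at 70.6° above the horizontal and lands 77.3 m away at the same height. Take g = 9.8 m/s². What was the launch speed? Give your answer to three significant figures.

34.8 m/s

On level ground, R = v₀² sin(2θ) / g, so v₀ = √(R g / sin 2θ).
sin(2 × 70.6°) = 0.6266.
v₀ = √(77.3 × 9.8 / 0.6266) = √1209 = 34.8 m/s.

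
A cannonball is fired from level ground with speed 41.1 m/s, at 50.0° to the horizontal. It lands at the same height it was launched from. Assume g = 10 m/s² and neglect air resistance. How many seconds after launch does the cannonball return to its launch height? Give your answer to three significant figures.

6.30 s

Vertical component: v_y = 41.1 sin 50.0° = 31.48 m/s.
For a projectile landing at launch height, time of flight is t = 2 v_y / g = 2 × 31.48 / 10 = 6.30 s.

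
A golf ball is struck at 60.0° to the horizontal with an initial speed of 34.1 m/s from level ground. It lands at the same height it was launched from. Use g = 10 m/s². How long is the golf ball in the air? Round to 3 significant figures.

5.91 s

Vertical component: v_y = 34.1 sin 60.0° = 29.53 m/s.
For a projectile landing at launch height, time of flight is t = 2 v_y / g = 2 × 29.53 / 10 = 5.91 s.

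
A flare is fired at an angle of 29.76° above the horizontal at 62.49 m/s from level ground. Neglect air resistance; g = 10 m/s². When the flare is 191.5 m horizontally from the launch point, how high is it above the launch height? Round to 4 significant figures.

47.19 m

v_x = 62.49 cos 29.76° = 54.248 m/s, v_y0 = 62.49 sin 29.76° = 31.018 m/s.
Time to reach x = 191.5 m: t = x / v_x = 191.5 / 54.248 = 3.5301 s.
y = v_y0 t − ½ g t² = 31.018×3.5301 − 5.000×3.5301² = 47.19 m.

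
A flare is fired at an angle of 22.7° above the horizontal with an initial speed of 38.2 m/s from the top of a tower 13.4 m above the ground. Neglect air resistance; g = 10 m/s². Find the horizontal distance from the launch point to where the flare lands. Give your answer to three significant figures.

Components: v_x = 38.2 cos 22.7° = 35.24 m/s, v_y = 38.2 sin 22.7° = 14.74 m/s.
Vertical: 0 = 13.4 + 14.74 t − ½(10) t² ⇒ 5.000 t² − 14.74 t − 13.4 = 0.
t = [14.74 + √(217.3 + 268.0)] / 10.00 = 3.677 s.
Horizontal: R = v_x · t = 35.24 × 3.677 = 130 m.

130 m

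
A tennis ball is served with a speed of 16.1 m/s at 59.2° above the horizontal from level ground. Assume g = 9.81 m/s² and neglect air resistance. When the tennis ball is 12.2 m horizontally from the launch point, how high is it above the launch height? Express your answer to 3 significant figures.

9.72 m

v_x = 16.1 cos 59.2° = 8.244 m/s, v_y0 = 16.1 sin 59.2° = 13.83 m/s.
Time to reach x = 12.2 m: t = x / v_x = 12.2 / 8.244 = 1.480 s.
y = v_y0 t − ½ g t² = 13.83×1.480 − 4.905×1.480² = 9.72 m.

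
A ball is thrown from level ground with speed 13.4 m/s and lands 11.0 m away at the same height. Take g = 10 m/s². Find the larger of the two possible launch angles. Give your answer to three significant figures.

71.1°

Level-ground range: R = v₀² sin(2θ)/g ⇒ sin 2θ = R g / v₀² = 11.0×10/13.4² = 0.6126.
2θ = arcsin(0.6126) = 37.78° or 180° − 37.78° = 142.22°.
So θ = 18.9° or θ = 71.1°.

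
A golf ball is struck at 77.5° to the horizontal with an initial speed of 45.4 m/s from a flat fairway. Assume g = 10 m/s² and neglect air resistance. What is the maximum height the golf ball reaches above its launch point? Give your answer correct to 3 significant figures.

Vertical component of launch velocity: v_y = 45.4 sin 77.5° = 44.32 m/s.
At the highest point the vertical velocity is zero, so v_y² = 2 g h_max.
h_max = (44.32)² / (2 × 10) = 1964 / 20.00 = 98.2 m.

98.2 m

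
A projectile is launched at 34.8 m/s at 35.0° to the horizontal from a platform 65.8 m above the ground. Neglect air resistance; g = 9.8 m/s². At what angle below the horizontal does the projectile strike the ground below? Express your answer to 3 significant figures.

v_x = 34.8 cos 35.0° = 28.51 m/s.
At impact |v_y| = √(v_y0² + 2 g h) = √(19.96² + 2×9.8×65.8) = 41.09 m/s.
Angle below horizontal = arctan(|v_y| / v_x) = arctan(41.09 / 28.51) = 55.2°.

55.2°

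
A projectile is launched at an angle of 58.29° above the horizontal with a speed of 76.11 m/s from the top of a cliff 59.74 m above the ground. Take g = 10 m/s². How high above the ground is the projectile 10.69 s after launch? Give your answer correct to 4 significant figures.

180.5 m

v_y0 = 76.11 sin 58.29° = 64.748 m/s.
y(t) = 59.74 + v_y0 t − ½ g t² = 59.74 + 64.748×10.69 − ½×10×10.69² = 180.5 m.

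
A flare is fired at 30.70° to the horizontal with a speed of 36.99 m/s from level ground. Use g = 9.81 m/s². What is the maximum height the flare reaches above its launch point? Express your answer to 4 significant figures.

18.18 m

Vertical component of launch velocity: v_y = 36.99 sin 30.70° = 18.885 m/s.
At the highest point the vertical velocity is zero, so v_y² = 2 g h_max.
h_max = (18.885)² / (2 × 9.81) = 356.64 / 19.62 = 18.18 m.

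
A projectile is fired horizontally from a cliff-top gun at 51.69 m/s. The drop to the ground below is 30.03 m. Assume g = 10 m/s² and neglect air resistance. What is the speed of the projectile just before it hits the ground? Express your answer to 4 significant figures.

Fall time: t = √(2 × 30.03 / 10) = 2.4507 s.
At impact: v_x = 51.69 m/s (unchanged), v_y = g t = 10 × 2.4507 = 24.507 m/s.
Speed = √(v_x² + v_y²) = √(2671.9 + 600.59) = 57.21 m/s.

57.21 m/s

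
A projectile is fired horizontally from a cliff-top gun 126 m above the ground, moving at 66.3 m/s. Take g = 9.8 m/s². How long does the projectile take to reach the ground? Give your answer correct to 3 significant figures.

The horizontal speed doesn't affect the fall. With v_y0 = 0, h = ½ g t².
t = √(2 × 126 / 9.8) = √25.71 = 5.07 s.

5.07 s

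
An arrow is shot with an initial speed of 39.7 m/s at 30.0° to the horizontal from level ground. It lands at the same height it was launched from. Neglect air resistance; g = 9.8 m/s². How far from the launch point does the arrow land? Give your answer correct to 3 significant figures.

For level ground, R = v₀² sin(2θ) / g.
sin(2 × 30.0°) = sin 60.00° = 0.8660.
R = (39.7)² × 0.8660 / 9.8 = 139 m.

139 m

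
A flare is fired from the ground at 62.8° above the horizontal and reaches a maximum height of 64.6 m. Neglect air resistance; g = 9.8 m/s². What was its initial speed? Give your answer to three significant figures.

40.0 m/s

At maximum height v_y = 0, so (v₀ sin θ)² = 2 g H.
v₀ sin 62.8° = √(2 × 9.8 × 64.6) = 35.58 m/s.
v₀ = 35.58 / sin 62.8° = 35.58 / 0.8894 = 40.0 m/s.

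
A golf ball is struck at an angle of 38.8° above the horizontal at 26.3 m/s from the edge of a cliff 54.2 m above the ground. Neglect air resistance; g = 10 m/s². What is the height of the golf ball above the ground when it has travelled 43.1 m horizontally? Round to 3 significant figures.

66.7 m

v_x = 26.3 cos 38.8° = 20.50 m/s, v_y0 = 26.3 sin 38.8° = 16.48 m/s.
Time to reach x = 43.1 m: t = x / v_x = 43.1 / 20.50 = 2.102 s.
y = 54.2 + v_y0 t − ½ g t² = 54.2 + 16.48×2.102 − 5.000×2.102² = 66.7 m.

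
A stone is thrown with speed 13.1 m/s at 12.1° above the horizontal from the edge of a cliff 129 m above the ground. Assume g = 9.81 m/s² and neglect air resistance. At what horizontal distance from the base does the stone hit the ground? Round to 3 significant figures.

69.4 m

Components: v_x = 13.1 cos 12.1° = 12.81 m/s, v_y = 13.1 sin 12.1° = 2.746 m/s.
Vertical: 0 = 129 + 2.746 t − ½(9.81) t² ⇒ 4.905 t² − 2.746 t − 129 = 0.
t = [2.746 + √(7.541 + 2531)] / 9.810 = 5.416 s.
Horizontal: R = v_x · t = 12.81 × 5.416 = 69.4 m.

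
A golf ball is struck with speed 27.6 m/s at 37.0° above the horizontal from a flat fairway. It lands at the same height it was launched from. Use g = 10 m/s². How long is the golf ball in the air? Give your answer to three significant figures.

3.32 s

Vertical component: v_y = 27.6 sin 37.0° = 16.61 m/s.
For a projectile landing at launch height, time of flight is t = 2 v_y / g = 2 × 16.61 / 10 = 3.32 s.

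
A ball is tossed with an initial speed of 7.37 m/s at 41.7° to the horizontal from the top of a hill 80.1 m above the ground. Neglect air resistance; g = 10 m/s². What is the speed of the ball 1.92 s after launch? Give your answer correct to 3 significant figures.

v_x = 7.37 cos 41.7° = 5.503 m/s (constant).
v_y(t) = 7.37 sin 41.7° − g t = 4.903 − 10 × 1.92 = -14.30 m/s.
Speed = √(v_x² + v_y²) = √(30.28 + 204.5) = 15.3 m/s.

15.3 m/s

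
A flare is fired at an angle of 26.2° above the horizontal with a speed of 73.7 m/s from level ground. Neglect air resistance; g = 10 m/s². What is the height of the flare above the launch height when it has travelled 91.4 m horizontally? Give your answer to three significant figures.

35.4 m

v_x = 73.7 cos 26.2° = 66.13 m/s, v_y0 = 73.7 sin 26.2° = 32.54 m/s.
Time to reach x = 91.4 m: t = x / v_x = 91.4 / 66.13 = 1.382 s.
y = v_y0 t − ½ g t² = 32.54×1.382 − 5.000×1.382² = 35.4 m.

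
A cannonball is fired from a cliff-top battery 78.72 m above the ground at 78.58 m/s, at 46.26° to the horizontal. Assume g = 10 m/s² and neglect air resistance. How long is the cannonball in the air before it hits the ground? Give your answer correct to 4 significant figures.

12.60 s

Vertical component: v_y = 78.58 sin 46.26° = 56.773 m/s.
Taking up as positive with launch at y = 78.72 m, landing at y = 0: 0 = 78.72 + 56.773 t − ½(10) t².
Solving 5.000 t² − 56.773 t − 78.72 = 0 gives t = [56.773 + √(56.773² + 4·5.000·78.72)] / 10.00 = 12.60 s.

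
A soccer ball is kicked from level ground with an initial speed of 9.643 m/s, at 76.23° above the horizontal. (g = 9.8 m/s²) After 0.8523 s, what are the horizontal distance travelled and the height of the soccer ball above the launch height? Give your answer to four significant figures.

v_x = 9.643 cos 76.23° = 2.2953 m/s; v_y0 = 9.643 sin 76.23° = 9.3659 m/s.
x = v_x t = 2.2953 × 0.8523 = 1.956 m.
y = v_y0 t − ½ g t² = 9.3659×0.8523 − 4.900×0.8523² = 4.423 m.

x = 1.956 m, y = 4.423 m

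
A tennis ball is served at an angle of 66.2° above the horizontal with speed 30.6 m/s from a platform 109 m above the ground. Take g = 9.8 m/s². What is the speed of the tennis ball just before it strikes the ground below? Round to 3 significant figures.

55.4 m/s

v_x = 30.6 cos 66.2° = 12.35 m/s is unchanged throughout.
For the vertical component, v_y² = v_y0² + 2 g h = (28.00)² + 2×9.8×109 = 2920, so |v_y| = 54.04 m/s.
Impact speed = √(v_x² + v_y²) = √(152.5 + 2920) = 55.4 m/s.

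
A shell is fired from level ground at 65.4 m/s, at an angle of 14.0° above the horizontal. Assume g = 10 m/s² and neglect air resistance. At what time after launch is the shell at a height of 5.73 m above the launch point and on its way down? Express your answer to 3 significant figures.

v_y0 = 65.4 sin 14.0° = 15.82 m/s.
Set y = v_y0 t − ½ g t² = 5.73: 5.000 t² − 15.82 t + 5.73 = 0.
t = [15.82 ± √(250.3 − 114.6)] / 10 = (15.82 ± 11.65) / 10, giving t = 0.417 s or t = 2.75 s.
On the way down corresponds to the larger root: t = 2.75 s.

2.75 s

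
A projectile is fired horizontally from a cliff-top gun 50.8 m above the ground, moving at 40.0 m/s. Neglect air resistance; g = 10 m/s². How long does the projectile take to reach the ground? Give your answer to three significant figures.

The horizontal speed doesn't affect the fall. With v_y0 = 0, h = ½ g t².
t = √(2 × 50.8 / 10) = √10.16 = 3.19 s.

3.19 s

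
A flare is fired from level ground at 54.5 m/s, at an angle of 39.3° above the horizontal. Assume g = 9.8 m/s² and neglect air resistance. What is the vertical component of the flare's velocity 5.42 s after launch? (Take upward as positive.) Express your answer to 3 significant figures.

-18.6 m/s

Initial vertical component: v_y0 = 54.5 sin 39.3° = 34.52 m/s.
v_y(t) = v_y0 − g t = 34.52 − 9.8 × 5.42 = -18.6 m/s.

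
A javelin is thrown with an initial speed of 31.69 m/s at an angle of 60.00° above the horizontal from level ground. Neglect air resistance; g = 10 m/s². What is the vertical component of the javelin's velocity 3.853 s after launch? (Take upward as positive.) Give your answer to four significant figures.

Initial vertical component: v_y0 = 31.69 sin 60.00° = 27.444 m/s.
v_y(t) = v_y0 − g t = 27.444 − 10 × 3.853 = -11.09 m/s.

-11.09 m/s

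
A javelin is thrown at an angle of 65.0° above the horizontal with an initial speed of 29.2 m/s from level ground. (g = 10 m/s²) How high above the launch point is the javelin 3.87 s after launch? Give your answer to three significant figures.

27.5 m

v_y0 = 29.2 sin 65.0° = 26.46 m/s.
y(t) = v_y0 t − ½ g t² = 26.46×3.87 − 5.000×3.87² = 27.5 m.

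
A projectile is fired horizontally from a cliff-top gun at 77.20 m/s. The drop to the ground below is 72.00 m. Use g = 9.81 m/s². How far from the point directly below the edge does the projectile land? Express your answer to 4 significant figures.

Initial vertical velocity is zero, so the fall time comes from h = ½ g t²: t = √(2 × 72.00 / 9.81) = 3.8313 s.
Horizontal motion is uniform at 77.20 m/s, so x = 77.20 × 3.8313 = 295.8 m.

295.8 m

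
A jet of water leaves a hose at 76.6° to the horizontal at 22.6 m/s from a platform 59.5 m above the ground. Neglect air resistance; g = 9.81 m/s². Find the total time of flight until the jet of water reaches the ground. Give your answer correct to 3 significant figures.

6.38 s

Vertical component: v_y = 22.6 sin 76.6° = 21.98 m/s.
Taking up as positive with launch at y = 59.5 m, landing at y = 0: 0 = 59.5 + 21.98 t − ½(9.81) t².
Solving 4.905 t² − 21.98 t − 59.5 = 0 gives t = [21.98 + √(21.98² + 4·4.905·59.5)] / 9.810 = 6.38 s.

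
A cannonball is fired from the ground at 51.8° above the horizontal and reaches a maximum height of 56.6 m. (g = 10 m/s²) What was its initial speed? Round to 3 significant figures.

42.8 m/s

At maximum height v_y = 0, so (v₀ sin θ)² = 2 g H.
v₀ sin 51.8° = √(2 × 10 × 56.6) = 33.65 m/s.
v₀ = 33.65 / sin 51.8° = 33.65 / 0.7859 = 42.8 m/s.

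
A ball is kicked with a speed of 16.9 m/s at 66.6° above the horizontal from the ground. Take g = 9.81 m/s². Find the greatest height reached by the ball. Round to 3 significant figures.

Vertical component of launch velocity: v_y = 16.9 sin 66.6° = 15.51 m/s.
At the highest point the vertical velocity is zero, so v_y² = 2 g h_max.
h_max = (15.51)² / (2 × 9.81) = 240.6 / 19.62 = 12.3 m.

12.3 m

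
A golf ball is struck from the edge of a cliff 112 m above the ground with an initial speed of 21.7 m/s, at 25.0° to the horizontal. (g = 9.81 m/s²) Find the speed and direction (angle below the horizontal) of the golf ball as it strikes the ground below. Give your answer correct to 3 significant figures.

51.7 m/s at 67.6° below the horizontal

v_x = 21.7 cos 25.0° = 19.67 m/s (constant).
|v_y| at impact = √((9.171)² + 2×9.81×112) = 47.77 m/s.
Speed = √(19.67² + 47.77²) = 51.7 m/s; angle = arctan(47.77/19.67) = 67.6° below horizontal.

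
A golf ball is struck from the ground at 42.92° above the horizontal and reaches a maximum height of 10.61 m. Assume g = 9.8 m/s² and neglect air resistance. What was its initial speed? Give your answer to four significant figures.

At maximum height v_y = 0, so (v₀ sin θ)² = 2 g H.
v₀ sin 42.92° = √(2 × 9.8 × 10.61) = 14.421 m/s.
v₀ = 14.421 / sin 42.92° = 14.421 / 0.6810 = 21.18 m/s.

21.18 m/s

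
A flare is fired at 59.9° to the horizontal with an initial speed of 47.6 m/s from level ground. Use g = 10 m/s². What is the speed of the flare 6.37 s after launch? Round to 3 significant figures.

32.8 m/s

v_x = 47.6 cos 59.9° = 23.87 m/s (constant).
v_y(t) = 47.6 sin 59.9° − g t = 41.18 − 10 × 6.37 = -22.52 m/s.
Speed = √(v_x² + v_y²) = √(569.8 + 507.2) = 32.8 m/s.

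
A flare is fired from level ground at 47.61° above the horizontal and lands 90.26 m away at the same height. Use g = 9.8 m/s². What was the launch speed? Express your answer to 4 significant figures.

29.80 m/s

On level ground, R = v₀² sin(2θ) / g, so v₀ = √(R g / sin 2θ).
sin(2 × 47.61°) = 0.9959.
v₀ = √(90.26 × 9.8 / 0.9959) = √888.19 = 29.80 m/s.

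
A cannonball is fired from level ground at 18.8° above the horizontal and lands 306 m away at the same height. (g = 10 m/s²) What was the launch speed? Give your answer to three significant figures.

On level ground, R = v₀² sin(2θ) / g, so v₀ = √(R g / sin 2θ).
sin(2 × 18.8°) = 0.6101.
v₀ = √(306 × 10 / 0.6101) = √5016 = 70.8 m/s.

70.8 m/s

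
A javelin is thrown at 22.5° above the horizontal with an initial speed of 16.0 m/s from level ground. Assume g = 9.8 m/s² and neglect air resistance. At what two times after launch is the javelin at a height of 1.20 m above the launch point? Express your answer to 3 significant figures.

v_y0 = 16.0 sin 22.5° = 6.123 m/s.
Set y = v_y0 t − ½ g t² = 1.20: 4.900 t² − 6.123 t + 1.20 = 0.
t = [6.123 ± √(37.49 − 23.52)] / 9.8 = (6.123 ± 3.738) / 9.8, giving t = 0.243 s or t = 1.01 s.
So the javelin is at 1.20 m at t = 0.243 s (rising) and t = 1.01 s (falling).

0.243 s and 1.01 s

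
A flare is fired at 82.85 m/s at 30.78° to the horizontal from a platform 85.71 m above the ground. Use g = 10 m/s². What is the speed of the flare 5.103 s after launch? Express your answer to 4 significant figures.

71.70 m/s

v_x = 82.85 cos 30.78° = 71.180 m/s (constant).
v_y(t) = 82.85 sin 30.78° − g t = 42.398 − 10 × 5.103 = -8.6320 m/s.
Speed = √(v_x² + v_y²) = √(5066.6 + 74.511) = 71.70 m/s.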